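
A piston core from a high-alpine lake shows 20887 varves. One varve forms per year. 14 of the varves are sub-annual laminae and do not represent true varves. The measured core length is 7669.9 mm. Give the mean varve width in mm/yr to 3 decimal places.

0.367 mm/yr

Adjusted count: 20887 − 14 = 20873 varves.
Mean rate = 7669.9 mm / 20873 years ≈ 0.367 mm/yr.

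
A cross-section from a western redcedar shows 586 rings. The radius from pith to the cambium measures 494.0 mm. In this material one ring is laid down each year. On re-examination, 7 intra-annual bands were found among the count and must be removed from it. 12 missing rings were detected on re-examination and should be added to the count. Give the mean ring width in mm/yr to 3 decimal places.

Correcting the raw count gives 586 − 7 + 12 = 591 true rings.
494.0 mm over 591 years gives 494.0 / 591 ≈ 0.836 mm/yr.

0.836 mm/yr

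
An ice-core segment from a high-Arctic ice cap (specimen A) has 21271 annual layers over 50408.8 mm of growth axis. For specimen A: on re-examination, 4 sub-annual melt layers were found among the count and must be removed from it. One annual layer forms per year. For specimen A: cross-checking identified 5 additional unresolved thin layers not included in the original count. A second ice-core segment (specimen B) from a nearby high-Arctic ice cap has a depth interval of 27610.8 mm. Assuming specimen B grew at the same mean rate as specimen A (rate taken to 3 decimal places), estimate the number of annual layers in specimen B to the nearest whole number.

11650 annual layers

Specimen A: after corrections the count is 21271 − 4 + 5 = 21272 annual layers.
A: Extension rate ≈ 50408.8 / 21272 = 2.370 mm/yr.
B spans 27610.8 / 2.370 = 11650.13 years ≈ 11650 annual layers.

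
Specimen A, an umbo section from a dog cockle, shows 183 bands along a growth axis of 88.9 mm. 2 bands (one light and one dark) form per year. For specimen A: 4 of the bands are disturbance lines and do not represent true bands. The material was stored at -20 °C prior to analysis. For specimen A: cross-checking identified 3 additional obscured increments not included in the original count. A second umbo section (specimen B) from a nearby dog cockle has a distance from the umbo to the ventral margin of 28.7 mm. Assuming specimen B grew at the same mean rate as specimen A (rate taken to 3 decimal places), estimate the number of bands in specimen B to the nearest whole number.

Specimen A: adjusted count: 183 − 4 + 3 = 182 bands.
Specimen A: with 2 bands per year, 182 / 2 = 91 years.
A: Mean rate = 88.9 mm / 91 years ≈ 0.977 mm per year.
For B, 28.7 / 0.977 = 29.38 years; at 2 bands per year that is 29.38 × 2 ≈ 59 bands.

59 bands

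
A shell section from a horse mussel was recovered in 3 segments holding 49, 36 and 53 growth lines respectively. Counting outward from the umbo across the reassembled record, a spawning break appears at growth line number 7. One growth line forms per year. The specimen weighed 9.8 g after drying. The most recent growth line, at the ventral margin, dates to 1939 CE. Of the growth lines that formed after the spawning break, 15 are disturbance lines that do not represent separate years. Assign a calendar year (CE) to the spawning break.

Total growth lines = 49 + 36 + 53 = 138.
Between growth line 7 and the ventral margin there are 138 − 7 = 131 growth lines.
131 − 15 false = 116 true growth lines after the spawning break.
The growth line at the ventral margin is 1939 CE, so the spawning break dates to 1939 − 116 = 1823 CE.

1823 CE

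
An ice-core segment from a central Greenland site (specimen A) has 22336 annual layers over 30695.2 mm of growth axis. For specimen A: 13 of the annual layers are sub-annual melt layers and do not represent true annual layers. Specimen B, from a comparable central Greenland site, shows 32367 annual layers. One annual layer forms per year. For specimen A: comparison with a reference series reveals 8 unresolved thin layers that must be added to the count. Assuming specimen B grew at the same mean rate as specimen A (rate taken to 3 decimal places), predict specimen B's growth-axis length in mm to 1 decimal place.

44504.6 mm

Specimen A: adjusted count: 22336 − 13 + 8 = 22331 annual layers.
A: Extension rate ≈ 30695.2 / 22331 = 1.375 mm/yr.
For B, 1.375 mm/year × 32367 years = 44504.6 mm.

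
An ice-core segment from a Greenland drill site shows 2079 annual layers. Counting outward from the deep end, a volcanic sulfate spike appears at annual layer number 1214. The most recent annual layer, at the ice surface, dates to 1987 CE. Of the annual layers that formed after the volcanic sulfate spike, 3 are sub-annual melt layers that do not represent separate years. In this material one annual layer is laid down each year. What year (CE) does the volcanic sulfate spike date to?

Between annual layer 1214 and the ice surface there are 2079 − 1214 = 865 annual layers.
Removing the 3 false annual layers leaves 865 − 3 = 862 true annual layers beyond the volcanic sulfate spike.
Counting back 862 years from 1987 CE places the volcanic sulfate spike in 1987 − 862 = 1125 CE.

1125 CE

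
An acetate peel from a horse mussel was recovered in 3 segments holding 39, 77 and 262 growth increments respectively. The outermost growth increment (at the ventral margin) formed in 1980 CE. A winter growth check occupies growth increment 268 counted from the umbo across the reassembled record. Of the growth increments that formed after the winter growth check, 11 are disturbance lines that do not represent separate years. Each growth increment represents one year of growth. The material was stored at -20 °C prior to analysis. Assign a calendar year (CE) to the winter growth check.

1881 CE

Total growth increments = 39 + 77 + 262 = 378.
The winter growth check sits at growth increment 268 from the umbo, so 378 − 268 = 110 growth increments formed after it.
110 − 11 false = 99 true growth increments after the winter growth check.
1980 − 99 = 1881 CE.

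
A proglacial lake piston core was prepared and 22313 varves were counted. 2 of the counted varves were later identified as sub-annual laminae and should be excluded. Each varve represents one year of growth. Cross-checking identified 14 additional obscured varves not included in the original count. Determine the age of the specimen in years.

22325 yr

True varve count = 22313 − 2 + 14 = 22325.
One varve per year makes the duration 22325 years.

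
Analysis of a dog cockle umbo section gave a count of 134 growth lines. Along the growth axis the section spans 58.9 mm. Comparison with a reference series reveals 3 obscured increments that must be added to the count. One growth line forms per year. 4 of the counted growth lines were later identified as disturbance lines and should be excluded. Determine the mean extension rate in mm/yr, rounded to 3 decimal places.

Adjusted count: 134 − 4 + 3 = 133 growth lines.
Mean rate = 58.9 mm / 133 years ≈ 0.443 mm/yr.

0.443 mm/yr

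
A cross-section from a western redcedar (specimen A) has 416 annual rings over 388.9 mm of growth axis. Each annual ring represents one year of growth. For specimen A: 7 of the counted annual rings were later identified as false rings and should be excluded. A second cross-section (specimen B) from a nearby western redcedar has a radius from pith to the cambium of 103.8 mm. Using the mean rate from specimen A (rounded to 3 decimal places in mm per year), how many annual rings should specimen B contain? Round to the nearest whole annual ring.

Specimen A: after corrections the count is 416 − 7 = 409 annual rings.
A: Mean rate = 388.9 mm / 409 years ≈ 0.951 mm/year.
Specimen B: 103.8 mm / 0.951 mm per year = 109.15 years ≈ 109 annual rings.

109 annual rings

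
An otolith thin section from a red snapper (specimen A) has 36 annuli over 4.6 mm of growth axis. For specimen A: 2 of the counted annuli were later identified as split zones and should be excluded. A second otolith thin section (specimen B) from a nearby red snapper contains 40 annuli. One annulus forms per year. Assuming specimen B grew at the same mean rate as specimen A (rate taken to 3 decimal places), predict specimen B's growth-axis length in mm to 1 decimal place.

Specimen A: adjusted count: 36 − 2 = 34 annuli.
A: Extension rate ≈ 4.6 / 34 = 0.135 mm/year.
B's length ≈ 0.135 × 40 = 5.4 mm.

5.4 mm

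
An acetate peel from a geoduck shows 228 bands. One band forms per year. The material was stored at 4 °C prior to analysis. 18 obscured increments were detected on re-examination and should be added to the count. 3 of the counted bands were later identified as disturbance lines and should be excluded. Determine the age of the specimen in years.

True band count = 228 − 3 + 18 = 243.
One band per year makes the duration 243 years.

243 years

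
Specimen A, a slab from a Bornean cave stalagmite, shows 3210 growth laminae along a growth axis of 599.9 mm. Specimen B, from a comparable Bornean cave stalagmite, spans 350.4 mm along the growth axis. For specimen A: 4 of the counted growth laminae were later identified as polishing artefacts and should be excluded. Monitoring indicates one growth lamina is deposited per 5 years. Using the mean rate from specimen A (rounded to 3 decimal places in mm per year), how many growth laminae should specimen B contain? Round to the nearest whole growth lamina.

1894 growth laminae

Specimen A: correcting the raw count gives 3210 − 4 = 3206 true growth laminae.
Specimen A: multiplying by 5 years per growth lamina: 3206 × 5 = 16030 years.
A: Mean rate = 599.9 mm / 16030 years ≈ 0.037 mm per year.
B spans 350.4 / 0.037 = 9470.27 years; at 5 years per growth lamina that is 9470.27 / 5 ≈ 1894 growth laminae.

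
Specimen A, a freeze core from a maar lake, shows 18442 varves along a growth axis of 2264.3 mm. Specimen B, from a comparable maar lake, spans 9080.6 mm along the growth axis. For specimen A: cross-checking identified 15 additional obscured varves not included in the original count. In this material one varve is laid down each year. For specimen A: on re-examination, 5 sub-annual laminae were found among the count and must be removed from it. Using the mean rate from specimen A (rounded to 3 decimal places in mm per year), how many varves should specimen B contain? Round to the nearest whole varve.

73826 varves

Specimen A: adjusted count: 18442 − 5 + 15 = 18452 varves.
A: Mean rate = 2264.3 mm / 18452 years ≈ 0.123 mm/yr.
B spans 9080.6 / 0.123 = 73826.02 years ≈ 73826 varves.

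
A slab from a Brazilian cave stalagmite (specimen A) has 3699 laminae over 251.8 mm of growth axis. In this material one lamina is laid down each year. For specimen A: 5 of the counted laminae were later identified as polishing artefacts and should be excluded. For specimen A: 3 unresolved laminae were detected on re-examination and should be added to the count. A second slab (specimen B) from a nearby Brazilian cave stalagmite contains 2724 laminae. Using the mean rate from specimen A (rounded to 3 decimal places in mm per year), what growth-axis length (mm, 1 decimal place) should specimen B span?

Specimen A: true lamina count = 3699 − 5 + 3 = 3697.
A: 251.8 mm over 3697 years gives 251.8 / 3697 ≈ 0.068 mm/year.
For B, 0.068 mm/year × 2724 years = 185.2 mm.

185.2 mm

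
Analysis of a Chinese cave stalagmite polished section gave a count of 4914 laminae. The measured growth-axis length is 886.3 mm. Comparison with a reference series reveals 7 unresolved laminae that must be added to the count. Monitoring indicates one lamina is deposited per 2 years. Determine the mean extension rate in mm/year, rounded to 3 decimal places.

True lamina count = 4914 + 7 = 4921.
At 2 years per lamina, 4921 × 2 = 9842 years.
Extension rate ≈ 886.3 / 9842 = 0.090 mm/year.

0.090 mm/year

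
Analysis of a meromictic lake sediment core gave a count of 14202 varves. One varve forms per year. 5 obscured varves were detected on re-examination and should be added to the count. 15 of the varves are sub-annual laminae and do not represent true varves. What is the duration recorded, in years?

Adjusted count: 14202 − 15 + 5 = 14192 varves.
At one varve per year, that is 14192 years.

14192 years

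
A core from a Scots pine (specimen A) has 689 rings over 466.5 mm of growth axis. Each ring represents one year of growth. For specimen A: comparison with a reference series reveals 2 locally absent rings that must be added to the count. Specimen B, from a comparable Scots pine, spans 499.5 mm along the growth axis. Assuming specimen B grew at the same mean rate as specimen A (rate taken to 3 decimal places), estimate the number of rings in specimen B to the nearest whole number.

740 rings

Specimen A: after corrections the count is 689 + 2 = 691 rings.
A: 466.5 mm over 691 years gives 466.5 / 691 ≈ 0.675 mm/year.
Specimen B: 499.5 mm / 0.675 mm per year = 740.00 years ≈ 740 rings.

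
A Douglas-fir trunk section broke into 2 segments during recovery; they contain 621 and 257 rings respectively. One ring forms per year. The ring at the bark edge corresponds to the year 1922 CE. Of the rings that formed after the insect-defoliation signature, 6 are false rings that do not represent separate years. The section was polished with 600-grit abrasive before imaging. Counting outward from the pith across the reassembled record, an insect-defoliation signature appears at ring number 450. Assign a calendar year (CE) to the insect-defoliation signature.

Total rings = 621 + 257 = 878.
The insect-defoliation signature sits at ring 450 from the pith, so 878 − 450 = 428 rings formed after it.
Removing the 6 false rings leaves 428 − 6 = 422 true rings beyond the insect-defoliation signature.
Counting back 422 years from 1922 CE places the insect-defoliation signature in 1922 − 422 = 1500 CE.

1500 CE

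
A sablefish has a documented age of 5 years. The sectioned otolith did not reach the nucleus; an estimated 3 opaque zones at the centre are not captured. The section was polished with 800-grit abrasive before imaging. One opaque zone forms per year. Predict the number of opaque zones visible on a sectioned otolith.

2 opaque zones

One opaque zone per year gives 5 opaque zones over 5 years.
Subtracting the 3 opaque zones not captured gives 5 − 3 = 2 opaque zones in the record.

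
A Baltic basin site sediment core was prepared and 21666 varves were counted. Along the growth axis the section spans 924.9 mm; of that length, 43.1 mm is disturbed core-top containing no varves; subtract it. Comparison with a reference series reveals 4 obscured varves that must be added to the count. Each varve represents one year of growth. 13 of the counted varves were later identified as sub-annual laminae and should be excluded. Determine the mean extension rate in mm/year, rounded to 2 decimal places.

0.04 mm/year

Adjusted count: 21666 − 13 + 4 = 21657 varves.
Removing the 43.1 mm offcut leaves 924.9 − 43.1 = 881.8 mm.
Extension rate ≈ 881.8 / 21657 = 0.04 mm/year.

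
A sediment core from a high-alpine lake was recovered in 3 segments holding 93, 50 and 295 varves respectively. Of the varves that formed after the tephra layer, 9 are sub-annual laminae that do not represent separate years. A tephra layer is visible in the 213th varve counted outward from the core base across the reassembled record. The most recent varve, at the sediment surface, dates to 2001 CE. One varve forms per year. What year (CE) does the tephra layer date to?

Total varves = 93 + 50 + 295 = 438.
438 − 213 = 225 varves lie beyond the tephra layer toward the sediment surface.
Excluding 9 false varves: 225 − 9 = 216.
Counting back 216 years from 2001 CE places the tephra layer in 2001 − 216 = 1785 CE.

1785 CE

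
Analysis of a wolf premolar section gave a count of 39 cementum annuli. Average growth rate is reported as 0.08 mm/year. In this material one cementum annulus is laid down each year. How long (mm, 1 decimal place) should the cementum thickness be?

3.1 mm

39 years of growth are recorded.
Predicted length = 0.08 mm/year × 39 years = 3.1 mm.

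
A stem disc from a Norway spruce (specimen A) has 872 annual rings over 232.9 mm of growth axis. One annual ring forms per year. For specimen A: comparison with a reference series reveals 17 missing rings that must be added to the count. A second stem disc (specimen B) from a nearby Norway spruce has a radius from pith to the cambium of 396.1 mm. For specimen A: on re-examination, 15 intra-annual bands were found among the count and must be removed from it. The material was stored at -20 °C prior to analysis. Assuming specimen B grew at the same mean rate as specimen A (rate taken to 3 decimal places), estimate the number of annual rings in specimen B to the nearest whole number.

Specimen A: correcting the raw count gives 872 − 15 + 17 = 874 true annual rings.
A: Extension rate ≈ 232.9 / 874 = 0.266 mm/year.
For B, 396.1 / 0.266 = 1489.10 years ≈ 1489 annual rings.

1489 annual rings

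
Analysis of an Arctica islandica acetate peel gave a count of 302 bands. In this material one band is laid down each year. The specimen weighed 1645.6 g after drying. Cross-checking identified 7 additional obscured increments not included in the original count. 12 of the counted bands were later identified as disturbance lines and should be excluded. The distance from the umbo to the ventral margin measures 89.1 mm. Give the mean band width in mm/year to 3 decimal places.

0.300 mm/year

Correcting the raw count gives 302 − 12 + 7 = 297 true bands.
Mean rate = 89.1 mm / 297 years ≈ 0.300 mm/year.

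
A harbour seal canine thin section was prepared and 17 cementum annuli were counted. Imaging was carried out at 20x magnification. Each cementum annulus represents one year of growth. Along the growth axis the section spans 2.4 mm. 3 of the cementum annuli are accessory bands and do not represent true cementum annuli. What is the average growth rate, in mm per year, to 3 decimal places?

0.171 mm per year

Adjusted count: 17 − 3 = 14 cementum annuli.
Mean rate = 2.4 mm / 14 years ≈ 0.171 mm per year.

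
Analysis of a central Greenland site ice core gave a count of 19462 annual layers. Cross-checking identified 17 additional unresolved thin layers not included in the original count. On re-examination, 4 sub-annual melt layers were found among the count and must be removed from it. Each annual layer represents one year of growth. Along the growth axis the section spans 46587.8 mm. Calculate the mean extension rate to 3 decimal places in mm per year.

2.392 mm per year

Correcting the raw count gives 19462 − 4 + 17 = 19475 true annual layers.
Mean rate = 46587.8 mm / 19475 years ≈ 2.392 mm per year.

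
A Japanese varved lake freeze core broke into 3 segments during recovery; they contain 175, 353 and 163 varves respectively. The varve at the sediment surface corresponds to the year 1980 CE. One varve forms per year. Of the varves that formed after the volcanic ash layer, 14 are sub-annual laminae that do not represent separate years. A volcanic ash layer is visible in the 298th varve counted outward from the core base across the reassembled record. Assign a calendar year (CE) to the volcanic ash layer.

1601 CE

Total varves = 175 + 353 + 163 = 691.
Between varve 298 and the sediment surface there are 691 − 298 = 393 varves.
393 − 14 false = 379 true varves after the volcanic ash layer.
The varve at the sediment surface is 1980 CE, so the volcanic ash layer dates to 1980 − 379 = 1601 CE.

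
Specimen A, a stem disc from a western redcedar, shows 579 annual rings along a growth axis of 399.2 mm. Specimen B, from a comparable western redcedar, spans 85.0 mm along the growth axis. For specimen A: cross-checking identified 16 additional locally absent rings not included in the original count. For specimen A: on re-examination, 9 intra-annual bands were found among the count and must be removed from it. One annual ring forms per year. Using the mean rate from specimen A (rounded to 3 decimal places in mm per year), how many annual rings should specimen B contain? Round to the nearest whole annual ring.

Specimen A: after corrections the count is 579 − 9 + 16 = 586 annual rings.
A: Extension rate ≈ 399.2 / 586 = 0.681 mm/yr.
Specimen B: 85.0 mm / 0.681 mm per year = 124.82 years ≈ 125 annual rings.

125 annual rings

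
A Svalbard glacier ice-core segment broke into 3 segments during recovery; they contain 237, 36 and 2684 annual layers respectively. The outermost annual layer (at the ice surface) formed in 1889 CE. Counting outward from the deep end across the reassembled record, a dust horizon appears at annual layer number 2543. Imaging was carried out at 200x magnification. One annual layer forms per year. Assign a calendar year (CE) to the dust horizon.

Total annual layers = 237 + 36 + 2684 = 2957.
Between annual layer 2543 and the ice surface there are 2957 − 2543 = 414 annual layers.
The annual layer at the ice surface is 1889 CE, so the dust horizon dates to 1889 − 414 = 1475 CE.

1475 CE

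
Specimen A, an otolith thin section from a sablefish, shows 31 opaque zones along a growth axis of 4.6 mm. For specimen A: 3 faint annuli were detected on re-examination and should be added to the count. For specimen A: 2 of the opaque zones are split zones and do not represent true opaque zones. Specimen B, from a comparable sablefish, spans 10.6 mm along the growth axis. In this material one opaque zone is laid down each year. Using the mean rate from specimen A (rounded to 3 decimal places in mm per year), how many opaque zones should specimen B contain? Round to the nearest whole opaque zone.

74 opaque zones

Specimen A: after corrections the count is 31 − 2 + 3 = 32 opaque zones.
A: Mean rate = 4.6 mm / 32 years ≈ 0.144 mm per year.
For B, 10.6 / 0.144 = 73.61 years ≈ 74 opaque zones.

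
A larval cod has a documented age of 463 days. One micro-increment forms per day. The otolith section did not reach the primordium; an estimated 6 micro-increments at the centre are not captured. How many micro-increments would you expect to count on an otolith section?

457 micro-increments

At one micro-increment per day, 463 days correspond to 463 micro-increments.
463 − 6 missed = 457 micro-increments expected in the prepared section.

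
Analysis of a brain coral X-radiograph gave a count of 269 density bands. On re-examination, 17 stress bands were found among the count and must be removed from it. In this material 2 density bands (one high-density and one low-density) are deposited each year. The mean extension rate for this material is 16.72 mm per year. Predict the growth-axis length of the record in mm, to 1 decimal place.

2106.7 mm

Correcting the raw count gives 269 − 17 = 252 true density bands.
252 density bands at 2 per year is 252 / 2 = 126 years.
Length ≈ 16.72 × 126 = 2106.7 mm.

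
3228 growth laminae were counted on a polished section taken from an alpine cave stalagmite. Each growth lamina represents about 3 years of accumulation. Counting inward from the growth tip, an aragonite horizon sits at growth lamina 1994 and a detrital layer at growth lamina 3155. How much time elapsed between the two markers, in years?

The two markers are separated by 3155 − 1994 = 1161 growth laminae.
Multiplying by 3 years per growth lamina: 1161 × 3 = 3483 years.

3483 years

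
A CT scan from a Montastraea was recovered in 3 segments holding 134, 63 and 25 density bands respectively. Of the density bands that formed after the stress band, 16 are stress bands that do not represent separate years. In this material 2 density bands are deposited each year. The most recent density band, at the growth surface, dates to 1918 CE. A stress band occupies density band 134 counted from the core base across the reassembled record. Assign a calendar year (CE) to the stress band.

1882 CE

Total density bands = 134 + 63 + 25 = 222.
222 − 134 = 88 density bands lie beyond the stress band toward the growth surface.
Removing the 16 false density bands leaves 88 − 16 = 72 true density bands beyond the stress band.
Dividing by 2 density bands per year: 72 / 2 = 36 years.
The density band at the growth surface is 1918 CE, so the stress band dates to 1918 − 36 = 1882 CE.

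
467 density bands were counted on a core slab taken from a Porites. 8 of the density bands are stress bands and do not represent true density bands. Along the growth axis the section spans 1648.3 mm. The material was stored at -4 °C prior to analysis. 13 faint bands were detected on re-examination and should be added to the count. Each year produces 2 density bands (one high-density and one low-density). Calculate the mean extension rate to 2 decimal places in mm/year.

Adjusted count: 467 − 8 + 13 = 472 density bands.
472 density bands at 2 per year is 472 / 2 = 236 years.
Mean rate = 1648.3 mm / 236 years ≈ 6.98 mm/year.

6.98 mm/year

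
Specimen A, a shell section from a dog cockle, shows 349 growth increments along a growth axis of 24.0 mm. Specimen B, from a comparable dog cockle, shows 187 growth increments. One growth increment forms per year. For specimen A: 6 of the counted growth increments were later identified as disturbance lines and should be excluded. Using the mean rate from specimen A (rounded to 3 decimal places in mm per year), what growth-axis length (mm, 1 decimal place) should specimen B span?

Specimen A: true growth increment count = 349 − 6 = 343.
A: Mean rate = 24.0 mm / 343 years ≈ 0.070 mm per year.
For B, 0.070 mm/year × 187 years = 13.1 mm.

13.1 mm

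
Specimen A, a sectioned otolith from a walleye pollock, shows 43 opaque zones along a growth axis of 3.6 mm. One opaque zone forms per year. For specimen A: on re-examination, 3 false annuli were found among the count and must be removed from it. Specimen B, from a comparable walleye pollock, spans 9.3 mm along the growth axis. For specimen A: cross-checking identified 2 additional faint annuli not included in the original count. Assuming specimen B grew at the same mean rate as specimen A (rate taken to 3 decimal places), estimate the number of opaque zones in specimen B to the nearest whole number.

Specimen A: correcting the raw count gives 43 − 3 + 2 = 42 true opaque zones.
A: Extension rate ≈ 3.6 / 42 = 0.086 mm/year.
Specimen B: 9.3 mm / 0.086 mm per year = 108.14 years ≈ 108 opaque zones.

108 opaque zones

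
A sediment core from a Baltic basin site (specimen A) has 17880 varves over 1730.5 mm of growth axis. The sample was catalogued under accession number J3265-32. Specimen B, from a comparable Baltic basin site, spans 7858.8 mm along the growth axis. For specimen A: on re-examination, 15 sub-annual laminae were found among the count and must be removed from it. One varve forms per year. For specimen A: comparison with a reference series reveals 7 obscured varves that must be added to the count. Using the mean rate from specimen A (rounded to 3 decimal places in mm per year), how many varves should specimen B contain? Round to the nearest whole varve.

Specimen A: after corrections the count is 17880 − 15 + 7 = 17872 varves.
A: 1730.5 mm over 17872 years gives 1730.5 / 17872 ≈ 0.097 mm/yr.
For B, 7858.8 / 0.097 = 81018.56 years ≈ 81019 varves.

81019 varves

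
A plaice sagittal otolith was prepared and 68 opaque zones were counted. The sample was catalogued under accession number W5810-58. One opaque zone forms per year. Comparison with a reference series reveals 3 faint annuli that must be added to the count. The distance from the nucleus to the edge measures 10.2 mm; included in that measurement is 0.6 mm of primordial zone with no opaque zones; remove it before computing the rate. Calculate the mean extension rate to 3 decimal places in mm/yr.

0.135 mm/yr

Correcting the raw count gives 68 + 3 = 71 true opaque zones.
The growth record spans 10.2 − 0.6 = 9.6 mm.
Extension rate ≈ 9.6 / 71 = 0.135 mm/yr.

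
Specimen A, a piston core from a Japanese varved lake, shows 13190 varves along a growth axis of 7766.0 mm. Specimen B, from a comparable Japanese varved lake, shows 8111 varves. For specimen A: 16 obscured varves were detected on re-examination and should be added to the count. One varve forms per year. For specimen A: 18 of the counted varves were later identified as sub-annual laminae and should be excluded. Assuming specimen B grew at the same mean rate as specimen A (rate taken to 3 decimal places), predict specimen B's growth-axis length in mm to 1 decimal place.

4777.4 mm

Specimen A: correcting the raw count gives 13190 − 18 + 16 = 13188 true varves.
A: Extension rate ≈ 7766.0 / 13188 = 0.589 mm per year.
For B, 0.589 mm/year × 8111 years = 4777.4 mm.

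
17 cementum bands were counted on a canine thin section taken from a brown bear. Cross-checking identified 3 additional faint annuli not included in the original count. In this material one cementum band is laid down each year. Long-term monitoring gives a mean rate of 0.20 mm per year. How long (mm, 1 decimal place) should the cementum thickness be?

4.0 mm

Adjusted count: 17 + 3 = 20 cementum bands.
Length ≈ 0.20 × 20 = 4.0 mm.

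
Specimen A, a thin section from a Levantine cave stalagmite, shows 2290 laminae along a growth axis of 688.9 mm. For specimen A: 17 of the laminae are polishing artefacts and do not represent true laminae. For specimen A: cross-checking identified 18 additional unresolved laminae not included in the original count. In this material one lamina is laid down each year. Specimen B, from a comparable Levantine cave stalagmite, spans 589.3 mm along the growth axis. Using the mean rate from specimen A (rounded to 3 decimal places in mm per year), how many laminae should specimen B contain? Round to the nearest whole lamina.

1958 laminae

Specimen A: correcting the raw count gives 2290 − 17 + 18 = 2291 true laminae.
A: Extension rate ≈ 688.9 / 2291 = 0.301 mm/year.
B spans 589.3 / 0.301 = 1957.81 years ≈ 1958 laminae.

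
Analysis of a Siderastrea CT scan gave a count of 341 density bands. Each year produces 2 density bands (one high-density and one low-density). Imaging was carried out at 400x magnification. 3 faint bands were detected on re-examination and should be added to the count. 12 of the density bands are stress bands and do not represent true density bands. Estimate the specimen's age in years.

166 years

True density band count = 341 − 12 + 3 = 332.
With 2 density bands per year, 332 / 2 = 166 years.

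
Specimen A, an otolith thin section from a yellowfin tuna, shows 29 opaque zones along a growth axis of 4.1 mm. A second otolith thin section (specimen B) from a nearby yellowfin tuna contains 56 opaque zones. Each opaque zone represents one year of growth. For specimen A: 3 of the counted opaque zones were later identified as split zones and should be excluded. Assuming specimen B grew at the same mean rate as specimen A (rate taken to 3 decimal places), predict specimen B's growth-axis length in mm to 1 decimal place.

8.8 mm

Specimen A: correcting the raw count gives 29 − 3 = 26 true opaque zones.
A: Extension rate ≈ 4.1 / 26 = 0.158 mm per year.
Length of B = 0.158 × 56 = 8.8 mm.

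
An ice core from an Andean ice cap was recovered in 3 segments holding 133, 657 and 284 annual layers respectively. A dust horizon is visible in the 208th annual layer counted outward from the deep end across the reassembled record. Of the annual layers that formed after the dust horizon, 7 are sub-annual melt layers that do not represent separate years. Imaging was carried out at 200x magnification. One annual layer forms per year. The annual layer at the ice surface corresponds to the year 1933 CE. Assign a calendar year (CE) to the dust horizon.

Total annual layers = 133 + 657 + 284 = 1074.
1074 − 208 = 866 annual layers lie beyond the dust horizon toward the ice surface.
866 − 7 false = 859 true annual layers after the dust horizon.
The annual layer at the ice surface is 1933 CE, so the dust horizon dates to 1933 − 859 = 1074 CE.

1074 CE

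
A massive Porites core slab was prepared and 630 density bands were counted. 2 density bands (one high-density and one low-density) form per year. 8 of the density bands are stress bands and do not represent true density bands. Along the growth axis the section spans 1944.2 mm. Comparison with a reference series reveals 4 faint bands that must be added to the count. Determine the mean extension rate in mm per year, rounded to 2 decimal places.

Correcting the raw count gives 630 − 8 + 4 = 626 true density bands.
626 density bands at 2 per year is 626 / 2 = 313 years.
Extension rate ≈ 1944.2 / 313 = 6.21 mm per year.

6.21 mm per year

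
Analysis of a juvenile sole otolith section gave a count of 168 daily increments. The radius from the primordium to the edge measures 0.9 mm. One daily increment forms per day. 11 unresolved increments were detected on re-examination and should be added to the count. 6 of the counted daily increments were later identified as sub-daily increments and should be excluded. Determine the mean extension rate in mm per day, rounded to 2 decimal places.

0.01 mm per day

Correcting the raw count gives 168 − 6 + 11 = 173 true daily increments.
Extension rate ≈ 0.9 / 173 = 0.01 mm per day.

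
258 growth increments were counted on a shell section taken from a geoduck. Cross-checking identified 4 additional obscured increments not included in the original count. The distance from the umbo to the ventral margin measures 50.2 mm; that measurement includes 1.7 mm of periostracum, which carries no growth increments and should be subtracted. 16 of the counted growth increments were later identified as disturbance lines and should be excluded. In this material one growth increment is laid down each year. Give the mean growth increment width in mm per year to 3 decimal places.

0.197 mm per year

Correcting the raw count gives 258 − 16 + 4 = 246 true growth increments.
Removing the 1.7 mm offcut leaves 50.2 − 1.7 = 48.5 mm.
48.5 mm over 246 years gives 48.5 / 246 ≈ 0.197 mm per year.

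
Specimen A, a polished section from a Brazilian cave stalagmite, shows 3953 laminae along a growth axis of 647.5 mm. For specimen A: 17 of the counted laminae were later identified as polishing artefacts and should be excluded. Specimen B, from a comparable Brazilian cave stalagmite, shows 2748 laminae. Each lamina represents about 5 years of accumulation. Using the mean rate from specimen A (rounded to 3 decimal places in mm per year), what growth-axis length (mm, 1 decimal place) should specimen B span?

453.4 mm

Specimen A: adjusted count: 3953 − 17 = 3936 laminae.
Specimen A: multiplying by 5 years per lamina: 3936 × 5 = 19680 years.
A: 647.5 mm over 19680 years gives 647.5 / 19680 ≈ 0.033 mm/yr.
Specimen B: 2748 laminae at 5 years each span 2748 × 5 = 13740 years. Length of B = 0.033 × 13740 = 453.4 mm.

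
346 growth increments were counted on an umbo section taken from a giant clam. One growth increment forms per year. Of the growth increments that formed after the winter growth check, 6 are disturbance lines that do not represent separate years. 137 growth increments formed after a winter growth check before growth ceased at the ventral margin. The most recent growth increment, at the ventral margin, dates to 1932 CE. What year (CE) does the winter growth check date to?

137 growth increments formed after the winter growth check.
Excluding 6 false growth increments: 137 − 6 = 131.
The growth increment at the ventral margin is 1932 CE, so the winter growth check dates to 1932 − 131 = 1801 CE.

1801 CE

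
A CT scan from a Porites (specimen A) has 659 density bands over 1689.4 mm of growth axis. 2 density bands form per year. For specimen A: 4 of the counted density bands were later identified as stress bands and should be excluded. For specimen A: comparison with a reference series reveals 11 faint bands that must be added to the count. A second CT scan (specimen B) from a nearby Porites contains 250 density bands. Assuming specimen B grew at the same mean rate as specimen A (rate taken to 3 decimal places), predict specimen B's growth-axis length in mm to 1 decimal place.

634.1 mm

Specimen A: after corrections the count is 659 − 4 + 11 = 666 density bands.
Specimen A: dividing by 2 density bands per year: 666 / 2 = 333 years.
A: 1689.4 mm over 333 years gives 1689.4 / 333 ≈ 5.073 mm/year.
Specimen B: 250 density bands at 2 per year is 250 / 2 = 125 years. For B, 5.073 mm/year × 125 years = 634.1 mm.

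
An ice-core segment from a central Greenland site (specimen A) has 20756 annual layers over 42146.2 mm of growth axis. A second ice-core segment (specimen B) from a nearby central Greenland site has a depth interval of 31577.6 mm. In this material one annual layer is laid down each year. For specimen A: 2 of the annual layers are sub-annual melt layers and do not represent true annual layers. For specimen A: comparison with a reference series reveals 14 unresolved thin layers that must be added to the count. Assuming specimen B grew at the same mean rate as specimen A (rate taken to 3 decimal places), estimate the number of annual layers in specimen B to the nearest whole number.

15563 annual layers

Specimen A: adjusted count: 20756 − 2 + 14 = 20768 annual layers.
A: 42146.2 mm over 20768 years gives 42146.2 / 20768 ≈ 2.029 mm/year.
B spans 31577.6 / 2.029 = 15563.13 years ≈ 15563 annual layers.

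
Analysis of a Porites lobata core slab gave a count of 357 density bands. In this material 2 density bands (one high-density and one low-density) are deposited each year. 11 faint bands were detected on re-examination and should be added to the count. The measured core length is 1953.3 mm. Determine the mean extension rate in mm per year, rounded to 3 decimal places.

10.616 mm per year

True density band count = 357 + 11 = 368.
Dividing by 2 density bands per year: 368 / 2 = 184 years.
Extension rate ≈ 1953.3 / 184 = 10.616 mm per year.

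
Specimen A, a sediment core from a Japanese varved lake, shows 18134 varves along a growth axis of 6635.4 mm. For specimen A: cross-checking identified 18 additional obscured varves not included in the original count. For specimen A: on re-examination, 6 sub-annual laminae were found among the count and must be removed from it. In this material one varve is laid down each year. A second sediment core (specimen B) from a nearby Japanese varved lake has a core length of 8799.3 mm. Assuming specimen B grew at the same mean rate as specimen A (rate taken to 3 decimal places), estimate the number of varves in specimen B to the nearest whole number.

Specimen A: correcting the raw count gives 18134 − 6 + 18 = 18146 true varves.
A: 6635.4 mm over 18146 years gives 6635.4 / 18146 ≈ 0.366 mm per year.
B spans 8799.3 / 0.366 = 24041.80 years ≈ 24042 varves.

24042 varves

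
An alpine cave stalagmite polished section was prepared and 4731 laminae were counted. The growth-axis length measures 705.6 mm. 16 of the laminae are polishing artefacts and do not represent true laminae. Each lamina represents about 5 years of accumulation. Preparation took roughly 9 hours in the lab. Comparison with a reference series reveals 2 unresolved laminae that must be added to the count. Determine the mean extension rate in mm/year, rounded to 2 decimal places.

0.03 mm/year

Correcting the raw count gives 4731 − 16 + 2 = 4717 true laminae.
Multiplying by 5 years per lamina: 4717 × 5 = 23585 years.
Mean rate = 705.6 mm / 23585 years ≈ 0.03 mm/year.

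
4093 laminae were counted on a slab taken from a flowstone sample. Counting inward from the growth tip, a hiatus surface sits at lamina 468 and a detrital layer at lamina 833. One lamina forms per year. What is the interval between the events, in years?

365 years

The two markers are separated by 833 − 468 = 365 laminae.
One lamina per year makes the interval 365 years.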